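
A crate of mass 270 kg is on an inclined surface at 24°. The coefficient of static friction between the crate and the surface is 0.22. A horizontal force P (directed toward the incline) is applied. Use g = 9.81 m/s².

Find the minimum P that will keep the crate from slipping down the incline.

P_min ≈ 543 N

The crate tends to slide down (tan θ > μ_s), so at the point of impending slip friction acts up-slope at its limit: f = μ_s N.
Perpendicular to the incline: N = m g cos θ + P sin θ.
Along the incline: P cos θ + μ_s N = m g sin θ, i.e. P cos θ + μ_s (m g cos θ + P sin θ) = m g sin θ.
Solving, P (cos θ + μ_s sin θ) = m g (sin θ − μ_s cos θ), so P = 2650×0.2058/1.003 = 543 N.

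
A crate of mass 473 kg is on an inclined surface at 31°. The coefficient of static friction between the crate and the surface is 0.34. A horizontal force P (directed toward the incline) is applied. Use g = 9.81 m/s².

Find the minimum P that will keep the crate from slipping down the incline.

P_min ≈ 1010 N

The crate tends to slide down (tan θ > μ_s), so at the point of impending slip friction acts up-slope at its limit: f = μ_s N.
Perpendicular to the incline: N = m g cos θ + P sin θ.
Along the incline: P cos θ + μ_s N = m g sin θ, i.e. P cos θ + μ_s (m g cos θ + P sin θ) = m g sin θ.
Solving, P (cos θ + μ_s sin θ) = m g (sin θ − μ_s cos θ), so P = 4640×0.2236/1.032 = 1010 N.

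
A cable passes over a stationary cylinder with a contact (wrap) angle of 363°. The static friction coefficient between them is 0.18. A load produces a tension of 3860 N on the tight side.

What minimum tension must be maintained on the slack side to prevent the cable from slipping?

Capstan equation at impending slip: T_tight/T_slack = e^{μβ}.
β = 363° = 6.336 rad; e^{μβ} = e^{0.18×6.336} = 3.128.
T_slack = T_tight / e^{μβ} = 3860 / 3.128 = 1230 N.

T_min ≈ 1230 N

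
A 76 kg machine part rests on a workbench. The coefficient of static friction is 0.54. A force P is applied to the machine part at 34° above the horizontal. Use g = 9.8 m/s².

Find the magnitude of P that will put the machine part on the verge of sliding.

N = m g − P sin α (the pull lifts the machine part).
At impending slip, P cos α = μ_s N = μ_s (m g − P sin α).
Solving: P (cos α + μ_s sin α) = μ_s m g → P = 0.54×745/(cos 34° + 0.54 sin 34°) = 402/1.131 = 356 N.

P ≈ 356 N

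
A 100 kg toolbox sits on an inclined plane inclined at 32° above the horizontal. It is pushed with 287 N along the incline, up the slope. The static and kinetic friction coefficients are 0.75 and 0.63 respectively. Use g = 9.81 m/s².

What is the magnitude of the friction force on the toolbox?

Normal force: N = m g cos θ = 100 × 9.81 × cos 32° = 831.9 N.
For equilibrium along the incline the friction force must supply f = m g sin θ − P = 519.9 − 287 = 232.9 N (positive meaning up-slope).
Static friction can supply at most μ_s N = 624 N.
Since |232.9| ≤ 624 N, static friction is sufficient; f equals the required value, not μ_s N.

f ≈ 233 N (up the incline)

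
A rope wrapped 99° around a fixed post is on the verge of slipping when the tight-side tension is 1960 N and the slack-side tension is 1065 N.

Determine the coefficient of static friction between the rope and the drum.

μ ≈ 0.353

T₂/T₁ = e^{μβ} → μ = ln(T₂/T₁)/β.
β = 99° = 1.728 rad.
μ = ln(1960/1065)/1.728 = ln(1.84)/1.728 = 0.353.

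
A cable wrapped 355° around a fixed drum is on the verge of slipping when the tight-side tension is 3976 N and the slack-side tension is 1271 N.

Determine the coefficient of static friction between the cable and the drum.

T₂/T₁ = e^{μβ} → μ = ln(T₂/T₁)/β.
β = 355° = 6.196 rad.
μ = ln(3976/1271)/6.196 = ln(3.128)/6.196 = 0.184.

μ ≈ 0.184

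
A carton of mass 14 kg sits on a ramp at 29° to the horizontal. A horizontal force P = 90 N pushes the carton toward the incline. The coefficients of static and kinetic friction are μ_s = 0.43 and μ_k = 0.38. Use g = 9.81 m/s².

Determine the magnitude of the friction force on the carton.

f ≈ 12.1 N (down the incline)

Normal direction: N = m g cos θ + P sin θ = 163.8 N.
Along the incline, the net driving force (taking up-slope positive) is P cos θ − m g sin θ = 78.72 − 66.58 = 12.13 N, so equilibrium requires friction f = -12.13 N (down-slope).
The limit of static friction is μ_s N = 70.41 N.
|f_req| = 12.13 ≤ 70.41 N → the carton is in equilibrium; friction equals the required value.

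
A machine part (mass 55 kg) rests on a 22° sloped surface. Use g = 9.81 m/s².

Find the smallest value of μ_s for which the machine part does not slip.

At the slip threshold m g sin θ = μ_s m g cos θ, so μ_s,min = tan θ.
μ_s,min = tan 22° = 0.404.

μ_s,min ≈ 0.404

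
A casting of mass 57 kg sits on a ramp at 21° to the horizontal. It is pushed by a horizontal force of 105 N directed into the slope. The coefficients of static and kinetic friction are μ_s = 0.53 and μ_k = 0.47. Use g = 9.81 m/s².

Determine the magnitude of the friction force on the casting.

f ≈ 102 N (up the incline)

Normal direction: N = m g cos θ + P sin θ = 559.7 N.
Along the incline, the net driving force (taking up-slope positive) is P cos θ − m g sin θ = 98.03 − 200.4 = -102.4 N, so equilibrium requires friction f = 102.4 N (up-slope).
Maximum static friction: μ_s N = 0.53 × 559.7 = 296.6 N.
|f_req| = 102.4 ≤ 296.6 N → the casting is in equilibrium; friction equals the required value.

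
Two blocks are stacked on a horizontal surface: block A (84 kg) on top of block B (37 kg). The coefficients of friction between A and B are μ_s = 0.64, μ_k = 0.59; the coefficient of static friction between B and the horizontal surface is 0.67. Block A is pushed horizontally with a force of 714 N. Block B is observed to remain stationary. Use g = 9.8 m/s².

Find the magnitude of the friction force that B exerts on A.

f ≈ 486 N

Normal force at the A–B interface: N₁ = m_A g = 823.2 N.
So the A–B interface can sustain at most μ_s N₁ = 526.8 N of static friction.
Since P = 714 N > 526.8 N, A slides on B; the A–B friction is kinetic: f₁ = μ_k N₁ = 0.59×823.2 = 486 N.
By Newton's third law B feels 486 N forward from A. With B stationary, the floor's static friction on B balances it: f₂ = 486 N (well within μ_s(m_A+m_B)g = 794.5 N).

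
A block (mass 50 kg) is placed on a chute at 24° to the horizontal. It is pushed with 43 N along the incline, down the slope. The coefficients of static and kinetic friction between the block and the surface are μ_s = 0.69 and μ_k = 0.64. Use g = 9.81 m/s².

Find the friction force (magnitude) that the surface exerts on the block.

f ≈ 243 N (up the incline)

The normal reaction is N = m g cos θ = 448.1 N.
For equilibrium along the incline the friction force must supply f = m g sin θ + P = 199.5 + 43 = 242.5 N (positive meaning up-slope).
Maximum static friction available: μ_s N = 0.69 × 448.1 = 309.2 N.
Since |242.5| ≤ 309.2 N, static friction is sufficient; f equals the required value, not μ_s N.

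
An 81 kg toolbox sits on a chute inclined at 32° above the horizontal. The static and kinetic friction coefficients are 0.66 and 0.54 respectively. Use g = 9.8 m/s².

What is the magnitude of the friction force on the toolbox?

Normal force: N = m g cos θ = 81 × 9.8 × cos 32° = 673.2 N.
For equilibrium along the incline, friction must balance the weight component: f = m g sin θ = 420.6 N up the slope.
Static friction can supply at most μ_s N = 444.3 N.
Since |420.6| ≤ 444.3 N, no slip — friction simply equals what equilibrium demands.

f ≈ 421 N (up the incline)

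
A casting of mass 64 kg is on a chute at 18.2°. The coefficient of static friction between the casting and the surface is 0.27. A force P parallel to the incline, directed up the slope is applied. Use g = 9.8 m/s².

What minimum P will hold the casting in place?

The casting tends to slide down (tan θ > μ_s), so at the point of impending slip friction acts up-slope at its limit: f = μ_s N.
P is parallel to the surface, so N = m g cos θ = 596 N.
Along the incline: P + μ_s N = m g sin θ, so P = 196 − 0.27×596 = 35 N.

P_min ≈ 35 N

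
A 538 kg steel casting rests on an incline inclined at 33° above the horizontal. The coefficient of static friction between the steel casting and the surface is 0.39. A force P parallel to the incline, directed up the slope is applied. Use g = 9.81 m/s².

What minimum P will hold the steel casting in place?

P_min ≈ 1150 N

The steel casting tends to slide down (tan θ > μ_s), so at the point of impending slip friction acts up-slope at its limit: f = μ_s N.
P is parallel to the surface, so N = m g cos θ = 4430 N.
Along the incline: P + μ_s N = m g sin θ, so P = 2870 − 0.39×4430 = 1150 N.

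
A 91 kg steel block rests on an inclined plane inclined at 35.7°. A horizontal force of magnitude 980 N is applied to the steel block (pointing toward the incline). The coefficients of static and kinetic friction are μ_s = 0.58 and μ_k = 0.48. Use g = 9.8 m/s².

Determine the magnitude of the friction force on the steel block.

f ≈ 275 N (down the incline)

The horizontal push has a component P sin θ into the surface, so N = m g cos θ + P sin θ = 724.2 + 571.9 = 1296 N.
Parallel to the incline: P cos θ − m g sin θ = 795.8 − 520.4 = 275.4 N; the friction needed to balance this is 275.4 N acting down the slope.
Maximum static friction: μ_s N = 0.58 × 1296 = 751.7 N.
Since 275.4 N is within the 751.7 N limit, the steel block stays put and friction is exactly 275 N.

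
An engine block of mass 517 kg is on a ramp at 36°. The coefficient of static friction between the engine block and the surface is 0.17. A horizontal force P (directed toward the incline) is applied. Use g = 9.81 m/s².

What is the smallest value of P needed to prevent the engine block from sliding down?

The engine block tends to slide down (tan θ > μ_s), so at the point of impending slip friction acts up-slope at its limit: f = μ_s N.
Perpendicular to the incline: N = m g cos θ + P sin θ.
Along the incline: P cos θ + μ_s N = m g sin θ, i.e. P cos θ + μ_s (m g cos θ + P sin θ) = m g sin θ.
Solving, P (cos θ + μ_s sin θ) = m g (sin θ − μ_s cos θ), so P = 5070×0.4503/0.9089 = 2510 N.

P_min ≈ 2510 N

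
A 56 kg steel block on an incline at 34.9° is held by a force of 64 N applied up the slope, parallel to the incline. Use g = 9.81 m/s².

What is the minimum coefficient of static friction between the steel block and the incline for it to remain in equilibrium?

N = m g cos θ = 450.6 N.
Friction must make up the shortfall along the incline: f = m g sin θ − P = 314.3 − 64 = 250.3 N.
At the threshold f = μ_s N, so μ_s,min = 250.3/450.6 = 0.556.

μ_s,min ≈ 0.556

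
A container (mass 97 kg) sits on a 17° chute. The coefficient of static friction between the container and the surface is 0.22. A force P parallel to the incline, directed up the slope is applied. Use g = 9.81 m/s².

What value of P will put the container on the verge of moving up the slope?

P ≈ 478 N

At impending motion up the slope, friction acts down-slope at its limit: f = μ_s N.
P is parallel to the surface, so N = m g cos θ = 910 N.
Along the incline: P = m g sin θ + μ_s N = 278 + 0.22×910 = 478 N.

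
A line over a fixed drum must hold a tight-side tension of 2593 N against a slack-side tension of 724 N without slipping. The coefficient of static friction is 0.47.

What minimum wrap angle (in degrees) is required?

T₂/T₁ = e^{μβ} → β = ln(T₂/T₁)/μ.
β = ln(2593/724)/0.47 = 1.276/0.47 = 2.714 rad.
In degrees: β = 2.714 × 180/π = 156°.

β_min ≈ 156°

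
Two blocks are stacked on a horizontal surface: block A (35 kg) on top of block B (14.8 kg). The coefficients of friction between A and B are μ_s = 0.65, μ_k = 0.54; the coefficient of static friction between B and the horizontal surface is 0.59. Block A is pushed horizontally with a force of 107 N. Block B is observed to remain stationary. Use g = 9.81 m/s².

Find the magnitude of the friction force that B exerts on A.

The normal force B exerts on A is simply A's weight, N₁ = 343.4 N.
Maximum static friction on A from B: μ_s N₁ = 0.65×343.4 = 223.2 N.
P = 107 N is within that limit, so A and B move together (both at rest); the A–B friction is simply f₁ = P = 107 N.
B experiences an equal 107 N forward from A (third law). B is in equilibrium, so the floor supplies f₂ = 107 N of static friction (limit μ_s(m_A+m_B)g = 288.2 N, not exceeded).

f ≈ 107 N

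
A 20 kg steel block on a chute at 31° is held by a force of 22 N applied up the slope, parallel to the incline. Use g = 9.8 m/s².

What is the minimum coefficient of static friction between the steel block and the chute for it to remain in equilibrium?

N = m g cos θ = 168 N.
Friction must make up the shortfall along the incline: f = m g sin θ − P = 100.9 − 22 = 78.95 N.
At the threshold f = μ_s N, so μ_s,min = 78.95/168 = 0.47.

μ_s,min ≈ 0.47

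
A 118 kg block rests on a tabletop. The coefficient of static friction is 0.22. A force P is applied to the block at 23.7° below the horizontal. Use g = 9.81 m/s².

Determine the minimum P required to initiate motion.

N = m g + P sin α (the push presses the block into the tabletop).
At impending slip, P cos α = μ_s N = μ_s (m g + P sin α).
Solving: P (cos α − μ_s sin α) = μ_s m g → P = 0.22×1160/(cos 23.7° − 0.22 sin 23.7°) = 255/0.8272 = 308 N.

P ≈ 308 N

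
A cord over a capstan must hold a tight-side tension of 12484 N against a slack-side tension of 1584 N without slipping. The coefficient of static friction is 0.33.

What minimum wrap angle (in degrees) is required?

T₂/T₁ = e^{μβ} → β = ln(T₂/T₁)/μ.
β = ln(12484/1584)/0.33 = 2.064/0.33 = 6.256 rad.
In degrees: β = 6.256 × 180/π = 358°.

β_min ≈ 358°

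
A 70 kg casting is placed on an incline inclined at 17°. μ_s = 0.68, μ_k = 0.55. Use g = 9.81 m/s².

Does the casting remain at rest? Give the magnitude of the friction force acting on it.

f ≈ 201 N

N = m g cos θ = 657 N.
Down-slope weight component: m g sin θ = 201 N.
μ_s N = 447 N.
201 ≤ 447 N, so it stays put; friction = 201 N.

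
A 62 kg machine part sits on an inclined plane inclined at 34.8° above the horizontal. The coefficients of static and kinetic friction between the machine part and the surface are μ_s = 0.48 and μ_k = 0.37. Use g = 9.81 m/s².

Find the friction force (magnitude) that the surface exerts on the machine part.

Perpendicular to the surface, N = m g cos θ = 62·9.81·cos 34.8° = 499.4 N.
For equilibrium along the incline, friction must balance the weight component: f = m g sin θ = 347.1 N up the slope.
The static-friction ceiling is μ_s N = 0.48 × 499.4 = 239.7 N.
|347.1| exceeds 239.7 N, so the machine part slips down-slope; friction is kinetic, f = μ_k N = 0.37×499.4 = 185 N.

f ≈ 185 N (up the incline)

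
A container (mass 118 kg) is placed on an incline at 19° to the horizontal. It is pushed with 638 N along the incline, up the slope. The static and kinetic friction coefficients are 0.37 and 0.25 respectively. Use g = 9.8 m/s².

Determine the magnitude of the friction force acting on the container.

The normal reaction is N = m g cos θ = 1093 N.
The friction needed for equilibrium is m g sin θ − P = 376.5 − 638 = -261.5 N, measured positive up-slope.
The static-friction ceiling is μ_s N = 0.37 × 1093 = 404.6 N.
Since |-261.5| ≤ 404.6 N, static friction is sufficient; f equals the required value, not μ_s N.

f ≈ 262 N (down the incline)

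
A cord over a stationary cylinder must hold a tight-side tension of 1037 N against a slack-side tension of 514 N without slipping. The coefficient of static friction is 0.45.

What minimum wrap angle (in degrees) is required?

β_min ≈ 89.4°

T₂/T₁ = e^{μβ} → β = ln(T₂/T₁)/μ.
β = ln(1037/514)/0.45 = 0.7019/0.45 = 1.56 rad.
In degrees: β = 1.56 × 180/π = 89.4°.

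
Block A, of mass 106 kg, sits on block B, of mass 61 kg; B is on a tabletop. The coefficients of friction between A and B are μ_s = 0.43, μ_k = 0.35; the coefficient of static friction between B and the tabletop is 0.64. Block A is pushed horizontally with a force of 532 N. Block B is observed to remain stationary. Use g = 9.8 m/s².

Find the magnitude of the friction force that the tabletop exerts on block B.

The normal force B exerts on A is simply A's weight, N₁ = 1039 N.
Maximum static friction on A from B: μ_s N₁ = 0.43×1039 = 446.7 N.
Since P = 532 N > 446.7 N, A slides on B; the A–B friction is kinetic: f₁ = μ_k N₁ = 0.35×1039 = 364 N.
By Newton's third law B feels 364 N forward from A. With B stationary, the floor's static friction on B balances it: f₂ = 364 N (well within μ_s(m_A+m_B)g = 1047 N).

f ≈ 364 N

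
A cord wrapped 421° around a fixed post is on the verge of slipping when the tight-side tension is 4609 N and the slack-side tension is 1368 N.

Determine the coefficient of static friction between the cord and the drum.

T₂/T₁ = e^{μβ} → μ = ln(T₂/T₁)/β.
β = 421° = 7.348 rad.
μ = ln(4609/1368)/7.348 = ln(3.369)/7.348 = 0.165.

μ ≈ 0.165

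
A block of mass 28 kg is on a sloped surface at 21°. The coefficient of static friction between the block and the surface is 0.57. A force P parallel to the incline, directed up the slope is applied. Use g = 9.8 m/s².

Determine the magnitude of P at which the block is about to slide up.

P ≈ 244 N

At impending motion up the slope, friction acts down-slope at its limit: f = μ_s N.
P is parallel to the surface, so N = m g cos θ = 256 N.
Along the incline: P = m g sin θ + μ_s N = 98.3 + 0.57×256 = 244 N.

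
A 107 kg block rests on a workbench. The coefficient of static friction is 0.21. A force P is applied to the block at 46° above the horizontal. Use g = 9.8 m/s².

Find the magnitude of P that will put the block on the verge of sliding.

P ≈ 260 N

N = m g − P sin α (the pull lifts the block).
At impending slip, P cos α = μ_s N = μ_s (m g − P sin α).
Solving: P (cos α + μ_s sin α) = μ_s m g → P = 0.21×1050/(cos 46° + 0.21 sin 46°) = 220/0.8457 = 260 N.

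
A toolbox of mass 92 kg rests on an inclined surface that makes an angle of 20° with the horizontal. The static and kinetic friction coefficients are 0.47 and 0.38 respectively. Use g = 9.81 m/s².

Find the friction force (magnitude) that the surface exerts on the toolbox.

f ≈ 309 N (up the incline)

Normal force: N = m g cos θ = 92 × 9.81 × cos 20° = 848.1 N.
Along the slope the weight component is m g sin θ = 308.7 N; friction must supply exactly this, acting up-slope.
Maximum static friction available: μ_s N = 0.47 × 848.1 = 398.6 N.
Since |308.7| ≤ 398.6 N, static friction is sufficient; f equals the required value, not μ_s N.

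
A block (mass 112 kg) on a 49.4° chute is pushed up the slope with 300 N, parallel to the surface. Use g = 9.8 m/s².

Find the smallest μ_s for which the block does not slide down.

μ_s,min ≈ 0.747

N = m g cos θ = 714.3 N.
Friction must make up the shortfall along the incline: f = m g sin θ − P = 833.4 − 300 = 533.4 N.
At the threshold f = μ_s N, so μ_s,min = 533.4/714.3 = 0.747.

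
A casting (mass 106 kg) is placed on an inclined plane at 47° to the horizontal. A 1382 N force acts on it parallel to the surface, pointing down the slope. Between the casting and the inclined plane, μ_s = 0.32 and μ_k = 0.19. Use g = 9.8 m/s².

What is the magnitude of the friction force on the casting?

Perpendicular to the surface, N = m g cos θ = 106·9.8·cos 47° = 708.5 N.
Parallel to the incline, ΣF = 0 gives f = m g sin θ + P = 759.7 + 1382 = 2142 N (up-slope positive).
The static-friction ceiling is μ_s N = 0.32 × 708.5 = 226.7 N.
|2142| exceeds 226.7 N, so the casting slips down-slope; friction is kinetic, f = μ_k N = 0.19×708.5 = 135 N.

f ≈ 135 N (up the incline)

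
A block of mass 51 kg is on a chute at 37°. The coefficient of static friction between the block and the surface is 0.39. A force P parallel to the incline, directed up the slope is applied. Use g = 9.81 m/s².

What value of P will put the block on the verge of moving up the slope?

P ≈ 457 N

At impending motion up the slope, friction acts down-slope at its limit: f = μ_s N.
P is parallel to the surface, so N = m g cos θ = 400 N.
Along the incline: P = m g sin θ + μ_s N = 301 + 0.39×400 = 457 N.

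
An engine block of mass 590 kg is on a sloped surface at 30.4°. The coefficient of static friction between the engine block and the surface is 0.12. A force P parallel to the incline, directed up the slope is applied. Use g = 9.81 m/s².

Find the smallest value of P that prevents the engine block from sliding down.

The engine block tends to slide down (tan θ > μ_s), so at the point of impending slip friction acts up-slope at its limit: f = μ_s N.
P is parallel to the surface, so N = m g cos θ = 4990 N.
Along the incline: P + μ_s N = m g sin θ, so P = 2930 − 0.12×4990 = 2330 N.

P_min ≈ 2330 N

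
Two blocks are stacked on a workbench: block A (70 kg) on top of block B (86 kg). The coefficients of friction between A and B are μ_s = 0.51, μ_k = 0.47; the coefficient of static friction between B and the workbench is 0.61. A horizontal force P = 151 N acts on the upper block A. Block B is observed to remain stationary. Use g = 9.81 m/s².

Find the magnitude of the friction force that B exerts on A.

f ≈ 151 N

Between the blocks, N₁ = m_A g = 686.7 N.
Maximum static friction on A from B: μ_s N₁ = 0.51×686.7 = 350.2 N.
Since P = 151 N ≤ 350.2 N, A does not slip on B; friction on A equals P = 151 N.
B experiences an equal 151 N forward from A (third law). B is in equilibrium, so the floor supplies f₂ = 151 N of static friction (limit μ_s(m_A+m_B)g = 933.5 N, not exceeded).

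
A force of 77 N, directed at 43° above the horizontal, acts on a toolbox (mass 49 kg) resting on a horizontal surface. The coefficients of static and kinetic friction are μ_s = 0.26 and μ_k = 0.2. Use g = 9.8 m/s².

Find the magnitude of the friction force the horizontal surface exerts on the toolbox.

f ≈ 56.3 N

N = m g − P sin α = 480.2 − 77×sin 43° = 427.7 N.
Horizontally, friction must balance P cos α = 56.31 N.
μ_s N = 0.26 × 427.7 = 111.2 N.
56.31 ≤ 111.2 N → static; friction equals the required 56.3 N.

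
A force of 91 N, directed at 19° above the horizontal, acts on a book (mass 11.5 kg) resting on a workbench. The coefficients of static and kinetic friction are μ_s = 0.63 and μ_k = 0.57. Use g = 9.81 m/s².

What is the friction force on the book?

f ≈ 47.4 N

Vertical equilibrium gives N = m g − P sin α = 83.19 N.
The horizontal driving force is P cos α = 86.04 N, so equilibrium needs friction f = 86.04 N.
The static-friction limit is μ_s N = 52.41 N.
The required friction exceeds μ_s N, so the book moves and f = μ_k N = 47.4 N.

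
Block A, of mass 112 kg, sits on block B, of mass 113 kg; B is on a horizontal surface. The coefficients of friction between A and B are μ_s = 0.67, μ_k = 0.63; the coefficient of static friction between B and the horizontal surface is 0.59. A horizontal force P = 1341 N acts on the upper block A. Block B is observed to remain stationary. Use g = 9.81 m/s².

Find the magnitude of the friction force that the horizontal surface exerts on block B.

The normal force B exerts on A is simply A's weight, N₁ = 1099 N.
So the A–B interface can sustain at most μ_s N₁ = 736.1 N of static friction.
P = 1341 N exceeds that limit, so A slips over B and the interface friction becomes kinetic: f₁ = μ_k N₁ = 0.63×1099 = 692 N.
B experiences an equal 692 N forward from A (third law). B is in equilibrium, so the floor supplies f₂ = 692 N of static friction (limit μ_s(m_A+m_B)g = 1302 N, not exceeded).

f ≈ 692 N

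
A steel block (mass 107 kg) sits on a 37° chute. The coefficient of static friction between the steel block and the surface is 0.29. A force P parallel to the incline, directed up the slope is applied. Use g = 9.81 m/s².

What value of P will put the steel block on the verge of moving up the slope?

P ≈ 875 N

At impending motion up the slope, friction acts down-slope at its limit: f = μ_s N.
P is parallel to the surface, so N = m g cos θ = 838 N.
Along the incline: P = m g sin θ + μ_s N = 632 + 0.29×838 = 875 N.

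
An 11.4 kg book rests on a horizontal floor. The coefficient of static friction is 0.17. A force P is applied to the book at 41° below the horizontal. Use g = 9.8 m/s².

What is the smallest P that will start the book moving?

P ≈ 29.5 N

N = m g + P sin α (the push presses the book into the horizontal floor).
At impending slip, P cos α = μ_s N = μ_s (m g + P sin α).
Solving: P (cos α − μ_s sin α) = μ_s m g → P = 0.17×112/(cos 41° − 0.17 sin 41°) = 19/0.6432 = 29.5 N.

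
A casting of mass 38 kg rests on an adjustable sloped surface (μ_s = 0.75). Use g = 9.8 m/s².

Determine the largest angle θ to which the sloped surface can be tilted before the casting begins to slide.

θ_max ≈ 36.9°

At the slip threshold, m g sin θ = μ_s · m g cos θ, so tan θ = μ_s.
θ_max = arctan(0.75) = 36.9°.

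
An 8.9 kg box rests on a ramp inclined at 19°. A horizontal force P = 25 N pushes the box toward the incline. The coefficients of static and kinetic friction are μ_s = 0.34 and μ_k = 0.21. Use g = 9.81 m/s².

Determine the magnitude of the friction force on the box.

f ≈ 4.79 N (up the incline)

Resolve perpendicular to the incline: N = m g cos θ + P sin θ = 8.9×9.81×cos 19° + 25×sin 19° = 90.69 N.
Along the incline, the net driving force (taking up-slope positive) is P cos θ − m g sin θ = 23.64 − 28.43 = -4.787 N, so equilibrium requires friction f = 4.787 N (up-slope).
The limit of static friction is μ_s N = 30.84 N.
|f_req| = 4.787 ≤ 30.84 N → the box is in equilibrium; friction equals the required value.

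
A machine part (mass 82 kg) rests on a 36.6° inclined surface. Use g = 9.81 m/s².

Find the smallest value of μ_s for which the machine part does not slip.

At the slip threshold m g sin θ = μ_s m g cos θ, so μ_s,min = tan θ.
μ_s,min = tan 36.6° = 0.743.

μ_s,min ≈ 0.743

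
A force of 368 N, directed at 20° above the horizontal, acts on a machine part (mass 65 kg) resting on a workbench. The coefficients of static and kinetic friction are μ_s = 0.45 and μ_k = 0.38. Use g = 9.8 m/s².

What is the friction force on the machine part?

f ≈ 194 N

N = m g − P sin α = 637 − 368×sin 20° = 511.1 N.
Horizontally, friction must balance P cos α = 345.8 N.
The static-friction limit is μ_s N = 230 N.
345.8 > 230 N → the machine part slides; f = μ_k N = 0.38×511.1 = 194 N.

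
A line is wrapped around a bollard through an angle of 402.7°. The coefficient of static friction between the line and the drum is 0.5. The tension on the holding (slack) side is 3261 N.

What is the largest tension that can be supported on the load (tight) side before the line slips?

At impending slip the capstan equation gives T₂/T₁ = e^{μβ} with β in radians.
β = 402.7° × π/180 = 7.028 rad.
e^{μβ} = e^{0.5×7.028} = 33.59.
T₂ = T₁ · e^{μβ} = 3261 × 33.59 = 110000 N.

T_max ≈ 110000 N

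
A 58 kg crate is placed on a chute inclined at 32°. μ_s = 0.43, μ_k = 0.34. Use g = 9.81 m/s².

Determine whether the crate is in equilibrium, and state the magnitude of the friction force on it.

N = m g cos θ = 483 N.
Down-slope weight component: m g sin θ = 302 N.
μ_s N = 207 N.
302 > 207 N, so it slides; kinetic friction f = μ_k N = 0.34×483 = 164 N.

f ≈ 164 N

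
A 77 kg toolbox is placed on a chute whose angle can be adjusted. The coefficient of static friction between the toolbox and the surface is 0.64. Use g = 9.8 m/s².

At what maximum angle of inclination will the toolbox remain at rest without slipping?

θ_max ≈ 32.6°

At the slip threshold, m g sin θ = μ_s · m g cos θ, so tan θ = μ_s.
θ_max = arctan(0.64) = 32.6°.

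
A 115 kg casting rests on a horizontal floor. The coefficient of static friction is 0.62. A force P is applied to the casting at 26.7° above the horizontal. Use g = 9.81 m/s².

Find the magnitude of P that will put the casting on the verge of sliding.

N = m g − P sin α (the pull lifts the casting).
At impending slip, P cos α = μ_s N = μ_s (m g − P sin α).
Solving: P (cos α + μ_s sin α) = μ_s m g → P = 0.62×1130/(cos 26.7° + 0.62 sin 26.7°) = 699/1.172 = 597 N.

P ≈ 597 N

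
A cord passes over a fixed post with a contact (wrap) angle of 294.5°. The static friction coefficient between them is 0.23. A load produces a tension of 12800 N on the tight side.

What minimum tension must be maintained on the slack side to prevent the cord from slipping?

T_min ≈ 3920 N

Capstan equation at impending slip: T_tight/T_slack = e^{μβ}.
β = 294.5° = 5.14 rad; e^{μβ} = e^{0.23×5.14} = 3.262.
T_slack = T_tight / e^{μβ} = 12800 / 3.262 = 3920 N.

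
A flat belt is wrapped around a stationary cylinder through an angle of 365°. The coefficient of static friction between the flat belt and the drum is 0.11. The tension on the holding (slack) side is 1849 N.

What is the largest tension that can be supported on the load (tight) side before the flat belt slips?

At impending slip the capstan equation gives T₂/T₁ = e^{μβ} with β in radians.
β = 365° × π/180 = 6.37 rad.
e^{μβ} = e^{0.11×6.37} = 2.015.
T₂ = T₁ · e^{μβ} = 1849 × 2.015 = 3730 N.

T_max ≈ 3730 N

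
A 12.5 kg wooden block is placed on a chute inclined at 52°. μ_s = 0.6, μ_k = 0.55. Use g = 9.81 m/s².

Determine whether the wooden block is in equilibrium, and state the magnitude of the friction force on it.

N = m g cos θ = 75.5 N.
Down-slope weight component: m g sin θ = 96.6 N.
μ_s N = 45.3 N.
96.6 > 45.3 N, so it slides; kinetic friction f = μ_k N = 0.55×75.5 = 41.5 N.

f ≈ 41.5 N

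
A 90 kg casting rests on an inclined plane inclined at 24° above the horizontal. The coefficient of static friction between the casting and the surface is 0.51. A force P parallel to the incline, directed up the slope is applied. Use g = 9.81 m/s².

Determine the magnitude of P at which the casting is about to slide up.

P ≈ 770 N

At impending motion up the slope, friction acts down-slope at its limit: f = μ_s N.
P is parallel to the surface, so N = m g cos θ = 807 N.
Along the incline: P = m g sin θ + μ_s N = 359 + 0.51×807 = 770 N.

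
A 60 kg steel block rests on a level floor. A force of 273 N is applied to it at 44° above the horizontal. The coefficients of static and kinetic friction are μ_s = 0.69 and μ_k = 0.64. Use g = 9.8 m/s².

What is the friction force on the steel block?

f ≈ 196 N

The vertical component of P reduces the normal force: N = m g − P sin α = 588 − 189.6 = 398.4 N.
The horizontal driving force is P cos α = 196.4 N, so equilibrium needs friction f = 196.4 N.
μ_s N = 0.69 × 398.4 = 274.9 N.
Since 196.4 N does not exceed the limit, the steel block stays at rest and f = 196 N.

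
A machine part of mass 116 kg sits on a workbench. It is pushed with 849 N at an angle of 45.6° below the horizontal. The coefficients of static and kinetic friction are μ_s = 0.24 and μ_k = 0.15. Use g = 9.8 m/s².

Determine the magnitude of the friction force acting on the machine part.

The vertical component of P adds to the normal force: N = m g + P sin α = 1137 + 606.6 = 1743 N.
Horizontally, friction must balance P cos α = 594 N.
μ_s N = 0.24 × 1743 = 418.4 N.
The required friction exceeds μ_s N, so the machine part moves and f = μ_k N = 262 N.

f ≈ 262 N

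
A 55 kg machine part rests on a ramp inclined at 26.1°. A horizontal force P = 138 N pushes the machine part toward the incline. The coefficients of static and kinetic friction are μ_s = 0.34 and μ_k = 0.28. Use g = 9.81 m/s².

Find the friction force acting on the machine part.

f ≈ 113 N (up the incline)

Resolve perpendicular to the incline: N = m g cos θ + P sin θ = 55×9.81×cos 26.1° + 138×sin 26.1° = 545.2 N.
Parallel to the incline: P cos θ − m g sin θ = 123.9 − 237.4 = -113.4 N; the friction needed to balance this is 113.4 N acting up the slope.
Maximum static friction: μ_s N = 0.34 × 545.2 = 185.4 N.
|f_req| = 113.4 ≤ 185.4 N → the machine part is in equilibrium; friction equals the required value.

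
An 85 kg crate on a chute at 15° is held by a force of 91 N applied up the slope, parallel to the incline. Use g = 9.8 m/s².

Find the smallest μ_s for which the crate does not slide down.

N = m g cos θ = 804.6 N.
Friction must make up the shortfall along the incline: f = m g sin θ − P = 215.6 − 91 = 124.6 N.
At the threshold f = μ_s N, so μ_s,min = 124.6/804.6 = 0.155.

μ_s,min ≈ 0.155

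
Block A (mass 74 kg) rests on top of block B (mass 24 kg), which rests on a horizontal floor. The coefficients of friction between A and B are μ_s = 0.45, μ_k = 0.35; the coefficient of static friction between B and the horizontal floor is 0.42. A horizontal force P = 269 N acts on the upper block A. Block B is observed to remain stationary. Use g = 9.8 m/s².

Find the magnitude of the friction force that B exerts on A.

f ≈ 269 N

Normal force at the A–B interface: N₁ = m_A g = 725.2 N.
Maximum static friction on A from B: μ_s N₁ = 0.45×725.2 = 326.3 N.
P = 269 N is within that limit, so A and B move together (both at rest); the A–B friction is simply f₁ = P = 269 N.
B experiences an equal 269 N forward from A (third law). B is in equilibrium, so the floor supplies f₂ = 269 N of static friction (limit μ_s(m_A+m_B)g = 403.4 N, not exceeded).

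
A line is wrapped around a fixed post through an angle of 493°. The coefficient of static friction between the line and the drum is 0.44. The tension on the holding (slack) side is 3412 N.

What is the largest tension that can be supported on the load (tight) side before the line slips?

At impending slip the capstan equation gives T₂/T₁ = e^{μβ} with β in radians.
β = 493° × π/180 = 8.604 rad.
e^{μβ} = e^{0.44×8.604} = 44.08.
T₂ = T₁ · e^{μβ} = 3412 × 44.08 = 150000 N.

T_max ≈ 150000 N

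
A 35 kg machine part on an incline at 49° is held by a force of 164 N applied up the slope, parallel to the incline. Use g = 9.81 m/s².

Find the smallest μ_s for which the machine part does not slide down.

μ_s,min ≈ 0.422

N = m g cos θ = 225.3 N.
Friction must make up the shortfall along the incline: f = m g sin θ − P = 259.1 − 164 = 95.13 N.
At the threshold f = μ_s N, so μ_s,min = 95.13/225.3 = 0.422.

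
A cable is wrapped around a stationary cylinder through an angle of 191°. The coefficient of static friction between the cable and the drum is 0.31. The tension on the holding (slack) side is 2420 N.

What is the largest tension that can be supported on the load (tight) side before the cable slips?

At impending slip the capstan equation gives T₂/T₁ = e^{μβ} with β in radians.
β = 191° × π/180 = 3.334 rad.
e^{μβ} = e^{0.31×3.334} = 2.811.
T₂ = T₁ · e^{μβ} = 2420 × 2.811 = 6800 N.

T_max ≈ 6800 N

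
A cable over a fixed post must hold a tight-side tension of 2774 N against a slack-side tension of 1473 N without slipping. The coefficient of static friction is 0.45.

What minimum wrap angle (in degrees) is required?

T₂/T₁ = e^{μβ} → β = ln(T₂/T₁)/μ.
β = ln(2774/1473)/0.45 = 0.633/0.45 = 1.407 rad.
In degrees: β = 1.407 × 180/π = 80.6°.

β_min ≈ 80.6°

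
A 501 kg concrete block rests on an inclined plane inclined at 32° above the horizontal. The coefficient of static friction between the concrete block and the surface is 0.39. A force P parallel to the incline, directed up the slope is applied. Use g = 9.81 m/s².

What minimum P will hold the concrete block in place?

P_min ≈ 979 N

The concrete block tends to slide down (tan θ > μ_s), so at the point of impending slip friction acts up-slope at its limit: f = μ_s N.
P is parallel to the surface, so N = m g cos θ = 4170 N.
Along the incline: P + μ_s N = m g sin θ, so P = 2600 − 0.39×4170 = 979 N.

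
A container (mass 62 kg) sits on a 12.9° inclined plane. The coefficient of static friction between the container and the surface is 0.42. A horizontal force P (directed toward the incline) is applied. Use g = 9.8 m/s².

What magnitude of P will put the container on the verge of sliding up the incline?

P ≈ 436 N

At impending motion up the slope, friction acts down-slope at its limit: f = μ_s N.
Perpendicular to the incline: N = m g cos θ + P sin θ.
Along the incline: P cos θ = m g sin θ + μ_s N = m g sin θ + μ_s (m g cos θ + P sin θ).
Solving, P (cos θ − μ_s sin θ) = m g (sin θ + μ_s cos θ), so P = 62×9.8×(sin 12.9° + 0.42 cos 12.9°)/(cos 12.9° − 0.42 sin 12.9°) = 608×0.6326/0.881 = 436 N.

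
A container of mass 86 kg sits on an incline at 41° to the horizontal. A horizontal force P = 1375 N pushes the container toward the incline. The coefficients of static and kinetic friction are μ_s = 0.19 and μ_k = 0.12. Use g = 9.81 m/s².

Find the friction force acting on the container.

Normal direction: N = m g cos θ + P sin θ = 1539 N.
Parallel to the incline: P cos θ − m g sin θ = 1038 − 553.5 = 484.2 N; the friction needed to balance this is 484.2 N acting down the slope.
Maximum static friction: μ_s N = 0.19 × 1539 = 292.4 N.
The required 484.2 N exceeds the static limit, so the container slides up-slope and f = μ_k N = 0.12×1539 = 185 N.

f ≈ 185 N (down the incline)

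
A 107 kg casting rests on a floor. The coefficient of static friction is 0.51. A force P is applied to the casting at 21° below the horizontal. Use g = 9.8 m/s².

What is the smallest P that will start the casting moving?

N = m g + P sin α (the push presses the casting into the floor).
At impending slip, P cos α = μ_s N = μ_s (m g + P sin α).
Solving: P (cos α − μ_s sin α) = μ_s m g → P = 0.51×1050/(cos 21° − 0.51 sin 21°) = 535/0.7508 = 712 N.

P ≈ 712 N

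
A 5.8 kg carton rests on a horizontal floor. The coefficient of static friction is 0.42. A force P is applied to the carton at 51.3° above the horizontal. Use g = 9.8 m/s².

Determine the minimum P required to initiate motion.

P ≈ 25 N

N = m g − P sin α (the pull lifts the carton).
At impending slip, P cos α = μ_s N = μ_s (m g − P sin α).
Solving: P (cos α + μ_s sin α) = μ_s m g → P = 0.42×56.8/(cos 51.3° + 0.42 sin 51.3°) = 23.9/0.953 = 25 N.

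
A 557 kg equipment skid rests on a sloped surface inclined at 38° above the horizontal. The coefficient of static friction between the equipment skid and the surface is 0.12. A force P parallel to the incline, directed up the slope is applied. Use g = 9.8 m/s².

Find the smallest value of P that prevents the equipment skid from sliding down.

The equipment skid tends to slide down (tan θ > μ_s), so at the point of impending slip friction acts up-slope at its limit: f = μ_s N.
P is parallel to the surface, so N = m g cos θ = 4300 N.
Along the incline: P + μ_s N = m g sin θ, so P = 3360 − 0.12×4300 = 2840 N.

P_min ≈ 2840 N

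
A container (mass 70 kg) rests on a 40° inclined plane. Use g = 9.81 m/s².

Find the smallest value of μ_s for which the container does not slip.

At the slip threshold m g sin θ = μ_s m g cos θ, so μ_s,min = tan θ.
μ_s,min = tan 40° = 0.839.

μ_s,min ≈ 0.839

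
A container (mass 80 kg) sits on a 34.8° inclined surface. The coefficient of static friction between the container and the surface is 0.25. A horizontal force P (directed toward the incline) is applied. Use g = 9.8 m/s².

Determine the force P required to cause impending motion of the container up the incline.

P ≈ 897 N

At impending motion up the slope, friction acts down-slope at its limit: f = μ_s N.
Perpendicular to the incline: N = m g cos θ + P sin θ.
Along the incline: P cos θ = m g sin θ + μ_s N = m g sin θ + μ_s (m g cos θ + P sin θ).
Solving, P (cos θ − μ_s sin θ) = m g (sin θ + μ_s cos θ), so P = 80×9.8×(sin 34.8° + 0.25 cos 34.8°)/(cos 34.8° − 0.25 sin 34.8°) = 784×0.776/0.6785 = 897 N.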